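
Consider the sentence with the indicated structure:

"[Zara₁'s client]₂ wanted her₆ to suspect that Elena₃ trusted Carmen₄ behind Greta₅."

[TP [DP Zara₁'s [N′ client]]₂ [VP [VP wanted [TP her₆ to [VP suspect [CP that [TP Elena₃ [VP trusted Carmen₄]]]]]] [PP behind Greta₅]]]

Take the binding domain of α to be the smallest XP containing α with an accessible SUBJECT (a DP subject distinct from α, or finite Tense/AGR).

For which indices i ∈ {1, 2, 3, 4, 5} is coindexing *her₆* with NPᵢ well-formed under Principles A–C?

*her* is a pronoun, so Principle B applies: it must be free in its binding domain.
Binding domain of *her₆*: the matrix TP, whose subject is [Zara₁'s client]₂.
*Zara₁* and the pronoun do not c-command one another → neither Principle B nor Principle C is at stake; coindexation permitted.
*[Zara₁'s client]₂* c-commands the pronoun within its binding domain → coindexation would violate Principle B.
*Elena₃*: the pronoun c-commands this R-expression → coindexation would violate Principle C on *Elena₃*.
*Carmen₄*: the pronoun c-commands this R-expression → coindexation would violate Principle C on *Carmen₄*.
*Greta₅* and the pronoun do not c-command one another → neither Principle B nor Principle C is at stake; coindexation permitted.

{1, 5}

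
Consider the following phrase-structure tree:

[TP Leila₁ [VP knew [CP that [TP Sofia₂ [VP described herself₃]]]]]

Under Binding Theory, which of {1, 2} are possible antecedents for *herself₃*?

{2}

*herself* is an anaphor, so Principle A applies: it must be bound in its binding domain.
Binding domain of *herself₃*: the embedded TP, whose subject is Sofia₂.
*Leila₁* c-commands the anaphor but is outside its binding domain → cannot satisfy Principle A.
*Sofia₂* c-commands the anaphor within its binding domain → licit binder.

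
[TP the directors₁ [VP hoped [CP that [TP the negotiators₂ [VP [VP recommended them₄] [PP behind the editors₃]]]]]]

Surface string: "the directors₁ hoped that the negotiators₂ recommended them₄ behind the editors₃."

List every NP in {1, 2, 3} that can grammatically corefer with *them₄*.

*them* is a pronoun, so Principle B applies: it must be free in its binding domain.
Binding domain of *them₄*: the embedded TP, whose subject is the negotiators₂.
*the directors₁* c-commands the pronoun but from outside its binding domain, and is not c-commanded by it → coindexation permitted.
*the negotiators₂* c-commands the pronoun within its binding domain → coindexation would violate Principle B.
*the editors₃* and the pronoun do not c-command one another → neither Principle B nor Principle C is at stake; coindexation permitted.

{1, 3}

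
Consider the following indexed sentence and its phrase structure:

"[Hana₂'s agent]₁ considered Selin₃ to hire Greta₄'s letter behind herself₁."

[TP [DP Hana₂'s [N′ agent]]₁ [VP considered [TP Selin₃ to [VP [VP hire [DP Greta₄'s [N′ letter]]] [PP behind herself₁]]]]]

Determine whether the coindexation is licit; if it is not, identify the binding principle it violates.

Principle A

The two coindexed NPs are *[Hana₂'s agent]₁* and *herself₁*.
*herself₁* is an anaphor. Principle A requires it to be bound within its binding domain — the embedded TP, whose subject is Selin₃.
Within that domain it is c-commanded by *Selin₃*, which does not share its index.
*[Hana₂'s agent]₁* does c-command the anaphor, but from outside its binding domain.
The anaphor is unbound in its domain → Principle A violation.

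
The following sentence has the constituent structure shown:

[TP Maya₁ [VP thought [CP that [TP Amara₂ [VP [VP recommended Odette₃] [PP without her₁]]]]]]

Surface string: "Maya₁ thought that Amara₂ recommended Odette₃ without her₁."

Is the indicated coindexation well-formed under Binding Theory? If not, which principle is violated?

grammatical

The two coindexed NPs are *Maya₁* and *her₁*.
*her₁* is a pronoun; its binding domain is the embedded TP, whose subject is Amara₂. Within that domain it is c-commanded only by *Amara₂*, which carries a different index — the pronoun is free locally, so Principle B holds.
*Maya₁* is an R-expression; *her₁* does not c-command it, and no other NP shares its index, so Principle C is satisfied.
All principles are respected.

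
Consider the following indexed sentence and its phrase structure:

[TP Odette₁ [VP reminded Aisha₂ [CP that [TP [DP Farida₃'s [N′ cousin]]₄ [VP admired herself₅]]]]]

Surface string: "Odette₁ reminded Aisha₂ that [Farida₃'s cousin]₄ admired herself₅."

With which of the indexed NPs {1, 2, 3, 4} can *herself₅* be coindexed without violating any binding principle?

*herself* is an anaphor, so Principle A applies: it must be bound in its binding domain.
Binding domain of *herself₅*: the embedded TP, whose subject is [Farida₃'s cousin]₄.
*Odette₁* c-commands the anaphor but is outside its binding domain → cannot satisfy Principle A.
*Aisha₂* c-commands the anaphor but is outside its binding domain → cannot satisfy Principle A.
*Farida₃* does not c-command the anaphor → cannot bind it.
*[Farida₃'s cousin]₄* c-commands the anaphor within its binding domain → licit binder.

{4}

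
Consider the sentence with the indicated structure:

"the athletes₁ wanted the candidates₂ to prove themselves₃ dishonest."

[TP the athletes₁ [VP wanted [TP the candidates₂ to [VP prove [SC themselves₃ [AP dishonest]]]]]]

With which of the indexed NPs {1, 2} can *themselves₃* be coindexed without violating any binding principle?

*themselves* is an anaphor, so Principle A applies: it must be bound in its binding domain.
Binding domain of *themselves₃*: the embedded TP, whose subject is the candidates₂.
*the athletes₁* c-commands the anaphor but is outside its binding domain → cannot satisfy Principle A.
*the candidates₂* c-commands the anaphor within its binding domain → licit binder.

{2}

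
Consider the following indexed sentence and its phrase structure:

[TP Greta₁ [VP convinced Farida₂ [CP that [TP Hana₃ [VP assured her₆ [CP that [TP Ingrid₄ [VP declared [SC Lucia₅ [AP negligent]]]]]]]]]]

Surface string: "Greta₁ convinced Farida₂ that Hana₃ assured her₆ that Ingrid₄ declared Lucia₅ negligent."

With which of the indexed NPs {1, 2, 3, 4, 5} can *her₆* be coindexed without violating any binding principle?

{1, 2}

*her* is a pronoun, so Principle B applies: it must be free in its binding domain.
Binding domain of *her₆*: the embedded TP, whose subject is Hana₃.
*Greta₁* c-commands the pronoun but from outside its binding domain, and is not c-commanded by it → coindexation permitted.
*Farida₂* c-commands the pronoun but from outside its binding domain, and is not c-commanded by it → coindexation permitted.
*Hana₃* c-commands the pronoun within its binding domain → coindexation would violate Principle B.
*Ingrid₄*: the pronoun c-commands this R-expression → coindexation would violate Principle C on *Ingrid₄*.
*Lucia₅*: the pronoun c-commands this R-expression → coindexation would violate Principle C on *Lucia₅*.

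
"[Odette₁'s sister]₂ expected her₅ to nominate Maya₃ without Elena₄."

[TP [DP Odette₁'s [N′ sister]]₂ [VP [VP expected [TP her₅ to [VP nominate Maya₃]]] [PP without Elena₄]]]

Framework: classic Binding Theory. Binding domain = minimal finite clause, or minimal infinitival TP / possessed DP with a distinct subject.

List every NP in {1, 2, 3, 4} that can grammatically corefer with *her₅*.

{1, 4}

*her* is a pronoun, so Principle B applies: it must be free in its binding domain.
Binding domain of *her₅*: the matrix TP, whose subject is [Odette₁'s sister]₂.
*Odette₁* and the pronoun do not c-command one another → neither Principle B nor Principle C is at stake; coindexation permitted.
*[Odette₁'s sister]₂* c-commands the pronoun within its binding domain → coindexation would violate Principle B.
*Maya₃*: the pronoun c-commands this R-expression → coindexation would violate Principle C on *Maya₃*.
*Elena₄* and the pronoun do not c-command one another → neither Principle B nor Principle C is at stake; coindexation permitted.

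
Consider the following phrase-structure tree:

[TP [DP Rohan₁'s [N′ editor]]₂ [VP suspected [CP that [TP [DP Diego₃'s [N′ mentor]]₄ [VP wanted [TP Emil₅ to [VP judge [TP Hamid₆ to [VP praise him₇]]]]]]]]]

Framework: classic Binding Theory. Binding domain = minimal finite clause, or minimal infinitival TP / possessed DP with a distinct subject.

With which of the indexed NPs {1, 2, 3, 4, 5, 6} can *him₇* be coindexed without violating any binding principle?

*him* is a pronoun, so Principle B applies: it must be free in its binding domain.
Binding domain of *him₇*: the embedded TP, whose subject is Hamid₆.
*Rohan₁* and the pronoun do not c-command one another → neither Principle B nor Principle C is at stake; coindexation permitted.
*[Rohan₁'s editor]₂* c-commands the pronoun but from outside its binding domain, and is not c-commanded by it → coindexation permitted.
*Diego₃* and the pronoun do not c-command one another → neither Principle B nor Principle C is at stake; coindexation permitted.
*[Diego₃'s mentor]₄* c-commands the pronoun but from outside its binding domain, and is not c-commanded by it → coindexation permitted.
*Emil₅* c-commands the pronoun but from outside its binding domain, and is not c-commanded by it → coindexation permitted.
*Hamid₆* c-commands the pronoun within its binding domain → coindexation would violate Principle B.

{1, 2, 3, 4, 5}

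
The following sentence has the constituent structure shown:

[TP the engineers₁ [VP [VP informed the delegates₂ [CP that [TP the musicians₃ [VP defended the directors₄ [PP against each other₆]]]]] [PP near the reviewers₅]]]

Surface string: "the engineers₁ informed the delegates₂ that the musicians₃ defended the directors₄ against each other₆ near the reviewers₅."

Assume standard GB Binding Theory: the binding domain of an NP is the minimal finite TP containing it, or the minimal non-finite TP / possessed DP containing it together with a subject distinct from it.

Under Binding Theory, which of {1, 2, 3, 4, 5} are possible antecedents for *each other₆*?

*each other* is an anaphor, so Principle A applies: it must be bound in its binding domain.
Binding domain of *each other₆*: the embedded TP, whose subject is the musicians₃.
*the engineers₁* c-commands the anaphor but is outside its binding domain → cannot satisfy Principle A.
*the delegates₂* c-commands the anaphor but is outside its binding domain → cannot satisfy Principle A.
*the musicians₃* c-commands the anaphor within its binding domain → licit binder.
*the directors₄* c-commands the anaphor within its binding domain → licit binder.
*the reviewers₅* does not c-command the anaphor → cannot bind it.

{3, 4}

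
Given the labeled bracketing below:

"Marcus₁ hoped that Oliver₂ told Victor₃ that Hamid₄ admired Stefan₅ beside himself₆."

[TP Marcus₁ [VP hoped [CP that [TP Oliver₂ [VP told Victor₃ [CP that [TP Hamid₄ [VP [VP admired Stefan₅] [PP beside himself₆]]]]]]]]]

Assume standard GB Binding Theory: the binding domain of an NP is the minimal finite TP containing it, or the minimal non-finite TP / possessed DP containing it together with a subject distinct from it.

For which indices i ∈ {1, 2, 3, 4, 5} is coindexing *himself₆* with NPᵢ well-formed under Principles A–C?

{4}

*himself* is an anaphor, so Principle A applies: it must be bound in its binding domain.
Binding domain of *himself₆*: the embedded TP, whose subject is Hamid₄.
*Marcus₁* c-commands the anaphor but is outside its binding domain → cannot satisfy Principle A.
*Oliver₂* c-commands the anaphor but is outside its binding domain → cannot satisfy Principle A.
*Victor₃* c-commands the anaphor but is outside its binding domain → cannot satisfy Principle A.
*Hamid₄* c-commands the anaphor within its binding domain → licit binder.
*Stefan₅* does not c-command the anaphor → cannot bind it.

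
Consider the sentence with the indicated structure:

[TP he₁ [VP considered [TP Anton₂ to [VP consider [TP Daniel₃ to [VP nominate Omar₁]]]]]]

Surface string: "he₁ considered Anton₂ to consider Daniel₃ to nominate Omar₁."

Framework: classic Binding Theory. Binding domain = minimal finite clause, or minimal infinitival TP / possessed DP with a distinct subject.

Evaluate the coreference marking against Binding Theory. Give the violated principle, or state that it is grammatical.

The two coindexed NPs are *he₁* and *Omar₁*.
*Omar₁* is an R-expression. Principle C requires it to be free everywhere.
*he₁* c-commands it and carries the same index.
The R-expression is bound → Principle C violation.

Principle C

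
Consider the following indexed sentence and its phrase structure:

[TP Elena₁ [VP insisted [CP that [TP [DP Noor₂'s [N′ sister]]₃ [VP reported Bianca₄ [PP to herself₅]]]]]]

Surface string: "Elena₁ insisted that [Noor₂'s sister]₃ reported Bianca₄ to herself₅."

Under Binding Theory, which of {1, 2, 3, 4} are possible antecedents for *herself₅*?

{3, 4}

*herself* is an anaphor, so Principle A applies: it must be bound in its binding domain.
Binding domain of *herself₅*: the embedded TP, whose subject is [Noor₂'s sister]₃.
*Elena₁* c-commands the anaphor but is outside its binding domain → cannot satisfy Principle A.
*Noor₂* does not c-command the anaphor → cannot bind it.
*[Noor₂'s sister]₃* c-commands the anaphor within its binding domain → licit binder.
*Bianca₄* c-commands the anaphor within its binding domain → licit binder.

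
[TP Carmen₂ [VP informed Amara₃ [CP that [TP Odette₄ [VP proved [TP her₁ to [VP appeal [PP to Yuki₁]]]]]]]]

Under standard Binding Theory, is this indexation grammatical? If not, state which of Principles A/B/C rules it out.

The two coindexed NPs are *her₁* and *Yuki₁*.
*Yuki₁* is an R-expression. Principle C requires it to be free everywhere.
*her₁* c-commands it and carries the same index.
The R-expression is bound → Principle C violation.

Principle C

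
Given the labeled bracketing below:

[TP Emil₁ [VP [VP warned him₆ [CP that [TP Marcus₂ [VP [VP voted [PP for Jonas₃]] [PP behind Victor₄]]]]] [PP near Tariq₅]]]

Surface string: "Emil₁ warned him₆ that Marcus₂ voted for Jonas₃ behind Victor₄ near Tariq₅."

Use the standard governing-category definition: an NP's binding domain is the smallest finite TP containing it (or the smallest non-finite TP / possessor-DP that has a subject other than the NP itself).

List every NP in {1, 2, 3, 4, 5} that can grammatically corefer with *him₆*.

*him* is a pronoun, so Principle B applies: it must be free in its binding domain.
Binding domain of *him₆*: the matrix TP, whose subject is Emil₁.
*Emil₁* c-commands the pronoun within its binding domain → coindexation would violate Principle B.
*Marcus₂*: the pronoun c-commands this R-expression → coindexation would violate Principle C on *Marcus₂*.
*Jonas₃*: the pronoun c-commands this R-expression → coindexation would violate Principle C on *Jonas₃*.
*Victor₄*: the pronoun c-commands this R-expression → coindexation would violate Principle C on *Victor₄*.
*Tariq₅* and the pronoun do not c-command one another → neither Principle B nor Principle C is at stake; coindexation permitted.

{5}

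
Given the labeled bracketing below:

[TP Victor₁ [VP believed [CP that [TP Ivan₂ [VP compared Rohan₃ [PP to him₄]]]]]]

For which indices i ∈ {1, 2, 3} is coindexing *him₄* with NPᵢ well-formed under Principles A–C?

*him* is a pronoun, so Principle B applies: it must be free in its binding domain.
Binding domain of *him₄*: the embedded TP, whose subject is Ivan₂.
*Victor₁* c-commands the pronoun but from outside its binding domain, and is not c-commanded by it → coindexation permitted.
*Ivan₂* c-commands the pronoun within its binding domain → coindexation would violate Principle B.
*Rohan₃* c-commands the pronoun within its binding domain → coindexation would violate Principle B.

{1}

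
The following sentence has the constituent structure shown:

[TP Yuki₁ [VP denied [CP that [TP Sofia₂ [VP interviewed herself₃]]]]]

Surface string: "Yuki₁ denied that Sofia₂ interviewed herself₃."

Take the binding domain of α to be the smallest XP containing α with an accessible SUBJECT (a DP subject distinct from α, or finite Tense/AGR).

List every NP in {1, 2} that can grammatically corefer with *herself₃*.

{2}

*herself* is an anaphor, so Principle A applies: it must be bound in its binding domain.
Binding domain of *herself₃*: the embedded TP, whose subject is Sofia₂.
*Yuki₁* c-commands the anaphor but is outside its binding domain → cannot satisfy Principle A.
*Sofia₂* c-commands the anaphor within its binding domain → licit binder.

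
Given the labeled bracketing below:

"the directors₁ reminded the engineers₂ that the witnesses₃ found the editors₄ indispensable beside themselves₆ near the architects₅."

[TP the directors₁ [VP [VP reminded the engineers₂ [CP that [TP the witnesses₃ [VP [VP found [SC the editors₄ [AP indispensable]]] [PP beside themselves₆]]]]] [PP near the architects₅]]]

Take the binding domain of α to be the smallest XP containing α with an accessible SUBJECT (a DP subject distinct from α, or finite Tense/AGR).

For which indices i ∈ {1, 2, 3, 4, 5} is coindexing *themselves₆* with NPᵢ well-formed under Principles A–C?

*themselves* is an anaphor, so Principle A applies: it must be bound in its binding domain.
Binding domain of *themselves₆*: the embedded TP, whose subject is the witnesses₃.
*the directors₁* c-commands the anaphor but is outside its binding domain → cannot satisfy Principle A.
*the engineers₂* c-commands the anaphor but is outside its binding domain → cannot satisfy Principle A.
*the witnesses₃* c-commands the anaphor within its binding domain → licit binder.
*the editors₄* does not c-command the anaphor → cannot bind it.
*the architects₅* does not c-command the anaphor → cannot bind it.

{3}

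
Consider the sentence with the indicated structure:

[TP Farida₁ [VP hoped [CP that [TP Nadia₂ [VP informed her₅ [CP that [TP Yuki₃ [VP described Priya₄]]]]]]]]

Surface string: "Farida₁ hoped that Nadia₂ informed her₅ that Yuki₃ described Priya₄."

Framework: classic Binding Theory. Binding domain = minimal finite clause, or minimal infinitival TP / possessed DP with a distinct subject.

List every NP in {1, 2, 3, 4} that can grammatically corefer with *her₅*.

*her* is a pronoun, so Principle B applies: it must be free in its binding domain.
Binding domain of *her₅*: the embedded TP, whose subject is Nadia₂.
*Farida₁* c-commands the pronoun but from outside its binding domain, and is not c-commanded by it → coindexation permitted.
*Nadia₂* c-commands the pronoun within its binding domain → coindexation would violate Principle B.
*Yuki₃*: the pronoun c-commands this R-expression → coindexation would violate Principle C on *Yuki₃*.
*Priya₄*: the pronoun c-commands this R-expression → coindexation would violate Principle C on *Priya₄*.

{1}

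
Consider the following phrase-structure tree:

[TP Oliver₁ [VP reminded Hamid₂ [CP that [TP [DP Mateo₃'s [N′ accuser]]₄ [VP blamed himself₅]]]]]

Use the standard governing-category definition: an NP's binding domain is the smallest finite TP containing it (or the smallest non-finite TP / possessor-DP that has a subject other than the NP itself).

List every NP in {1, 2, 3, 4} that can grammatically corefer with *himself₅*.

{4}

*himself* is an anaphor, so Principle A applies: it must be bound in its binding domain.
Binding domain of *himself₅*: the embedded TP, whose subject is [Mateo₃'s accuser]₄.
*Oliver₁* c-commands the anaphor but is outside its binding domain → cannot satisfy Principle A.
*Hamid₂* c-commands the anaphor but is outside its binding domain → cannot satisfy Principle A.
*Mateo₃* does not c-command the anaphor → cannot bind it.
*[Mateo₃'s accuser]₄* c-commands the anaphor within its binding domain → licit binder.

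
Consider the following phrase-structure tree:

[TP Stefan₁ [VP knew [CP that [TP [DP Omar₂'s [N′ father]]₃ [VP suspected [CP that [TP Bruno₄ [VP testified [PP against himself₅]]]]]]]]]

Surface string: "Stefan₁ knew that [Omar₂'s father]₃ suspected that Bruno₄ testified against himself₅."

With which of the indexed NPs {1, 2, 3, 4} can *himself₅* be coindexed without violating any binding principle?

*himself* is an anaphor, so Principle A applies: it must be bound in its binding domain.
Binding domain of *himself₅*: the embedded TP, whose subject is Bruno₄.
*Stefan₁* c-commands the anaphor but is outside its binding domain → cannot satisfy Principle A.
*Omar₂* does not c-command the anaphor → cannot bind it.
*[Omar₂'s father]₃* c-commands the anaphor but is outside its binding domain → cannot satisfy Principle A.
*Bruno₄* c-commands the anaphor within its binding domain → licit binder.

{4}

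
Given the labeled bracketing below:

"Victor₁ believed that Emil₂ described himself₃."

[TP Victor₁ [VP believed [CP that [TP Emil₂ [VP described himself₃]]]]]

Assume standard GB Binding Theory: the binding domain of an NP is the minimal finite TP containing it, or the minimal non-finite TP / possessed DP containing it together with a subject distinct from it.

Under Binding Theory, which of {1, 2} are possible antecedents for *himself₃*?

*himself* is an anaphor, so Principle A applies: it must be bound in its binding domain.
Binding domain of *himself₃*: the embedded TP, whose subject is Emil₂.
*Victor₁* c-commands the anaphor but is outside its binding domain → cannot satisfy Principle A.
*Emil₂* c-commands the anaphor within its binding domain → licit binder.

{2}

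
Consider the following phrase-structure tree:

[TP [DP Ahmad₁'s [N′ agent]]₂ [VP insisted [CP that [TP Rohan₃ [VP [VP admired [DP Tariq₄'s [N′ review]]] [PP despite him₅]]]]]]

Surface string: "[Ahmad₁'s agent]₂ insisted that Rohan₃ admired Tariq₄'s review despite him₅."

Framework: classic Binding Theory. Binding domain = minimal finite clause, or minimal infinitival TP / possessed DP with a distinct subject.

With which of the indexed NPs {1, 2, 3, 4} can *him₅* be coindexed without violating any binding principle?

{1, 2, 4}

*him* is a pronoun, so Principle B applies: it must be free in its binding domain.
Binding domain of *him₅*: the embedded TP, whose subject is Rohan₃.
*Ahmad₁* and the pronoun do not c-command one another → neither Principle B nor Principle C is at stake; coindexation permitted.
*[Ahmad₁'s agent]₂* c-commands the pronoun but from outside its binding domain, and is not c-commanded by it → coindexation permitted.
*Rohan₃* c-commands the pronoun within its binding domain → coindexation would violate Principle B.
*Tariq₄* and the pronoun do not c-command one another → neither Principle B nor Principle C is at stake; coindexation permitted.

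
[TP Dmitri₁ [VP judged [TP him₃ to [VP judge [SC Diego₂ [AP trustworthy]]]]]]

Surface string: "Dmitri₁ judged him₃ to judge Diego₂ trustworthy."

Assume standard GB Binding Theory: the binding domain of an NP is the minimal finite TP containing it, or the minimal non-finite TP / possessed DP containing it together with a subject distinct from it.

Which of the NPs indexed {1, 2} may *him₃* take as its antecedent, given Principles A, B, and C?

*him* is a pronoun, so Principle B applies: it must be free in its binding domain.
Binding domain of *him₃*: the matrix TP, whose subject is Dmitri₁.
*Dmitri₁* c-commands the pronoun within its binding domain → coindexation would violate Principle B.
*Diego₂*: the pronoun c-commands this R-expression → coindexation would violate Principle C on *Diego₂*.

none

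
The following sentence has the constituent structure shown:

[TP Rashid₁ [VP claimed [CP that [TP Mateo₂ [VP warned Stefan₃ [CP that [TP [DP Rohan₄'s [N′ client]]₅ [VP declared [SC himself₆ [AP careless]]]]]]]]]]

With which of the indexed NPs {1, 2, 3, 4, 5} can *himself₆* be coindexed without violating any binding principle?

{5}

*himself* is an anaphor, so Principle A applies: it must be bound in its binding domain.
Binding domain of *himself₆*: the embedded TP, whose subject is [Rohan₄'s client]₅.
*Rashid₁* c-commands the anaphor but is outside its binding domain → cannot satisfy Principle A.
*Mateo₂* c-commands the anaphor but is outside its binding domain → cannot satisfy Principle A.
*Stefan₃* c-commands the anaphor but is outside its binding domain → cannot satisfy Principle A.
*Rohan₄* does not c-command the anaphor → cannot bind it.
*[Rohan₄'s client]₅* c-commands the anaphor within its binding domain → licit binder.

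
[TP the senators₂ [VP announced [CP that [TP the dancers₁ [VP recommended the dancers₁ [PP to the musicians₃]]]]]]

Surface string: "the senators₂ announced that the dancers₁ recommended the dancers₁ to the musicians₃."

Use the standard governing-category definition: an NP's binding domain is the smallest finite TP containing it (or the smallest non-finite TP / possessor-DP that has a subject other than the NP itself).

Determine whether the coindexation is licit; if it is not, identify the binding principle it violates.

The two coindexed NPs are *the dancers₁* (the lower occurrence) and *the dancers₁* (the higher occurrence).
*the dancers₁* (the lower occurrence) is an R-expression. Principle C requires it to be free everywhere.
*the dancers₁* (the higher occurrence) c-commands it and carries the same index.
The R-expression is bound → Principle C violation.

Principle C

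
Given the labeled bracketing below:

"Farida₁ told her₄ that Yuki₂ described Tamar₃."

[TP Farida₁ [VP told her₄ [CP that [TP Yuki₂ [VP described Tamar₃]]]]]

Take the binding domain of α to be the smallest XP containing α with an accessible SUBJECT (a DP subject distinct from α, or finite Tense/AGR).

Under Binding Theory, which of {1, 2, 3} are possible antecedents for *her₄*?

*her* is a pronoun, so Principle B applies: it must be free in its binding domain.
Binding domain of *her₄*: the matrix TP, whose subject is Farida₁.
*Farida₁* c-commands the pronoun within its binding domain → coindexation would violate Principle B.
*Yuki₂*: the pronoun c-commands this R-expression → coindexation would violate Principle C on *Yuki₂*.
*Tamar₃*: the pronoun c-commands this R-expression → coindexation would violate Principle C on *Tamar₃*.

none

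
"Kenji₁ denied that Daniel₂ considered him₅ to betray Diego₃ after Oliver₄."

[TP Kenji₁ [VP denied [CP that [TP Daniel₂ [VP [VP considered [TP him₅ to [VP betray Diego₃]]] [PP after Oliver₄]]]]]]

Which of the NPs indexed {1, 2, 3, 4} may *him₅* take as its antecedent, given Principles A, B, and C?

{1, 4}

*him* is a pronoun, so Principle B applies: it must be free in its binding domain.
Binding domain of *him₅*: the embedded TP, whose subject is Daniel₂.
*Kenji₁* c-commands the pronoun but from outside its binding domain, and is not c-commanded by it → coindexation permitted.
*Daniel₂* c-commands the pronoun within its binding domain → coindexation would violate Principle B.
*Diego₃*: the pronoun c-commands this R-expression → coindexation would violate Principle C on *Diego₃*.
*Oliver₄* and the pronoun do not c-command one another → neither Principle B nor Principle C is at stake; coindexation permitted.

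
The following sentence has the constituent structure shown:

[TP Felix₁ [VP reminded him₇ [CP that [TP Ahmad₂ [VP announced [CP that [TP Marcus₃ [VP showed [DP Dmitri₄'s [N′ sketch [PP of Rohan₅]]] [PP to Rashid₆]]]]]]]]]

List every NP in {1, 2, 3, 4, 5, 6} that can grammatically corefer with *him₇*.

none

*him* is a pronoun, so Principle B applies: it must be free in its binding domain.
Binding domain of *him₇*: the matrix TP, whose subject is Felix₁.
*Felix₁* c-commands the pronoun within its binding domain → coindexation would violate Principle B.
*Ahmad₂*: the pronoun c-commands this R-expression → coindexation would violate Principle C on *Ahmad₂*.
*Marcus₃*: the pronoun c-commands this R-expression → coindexation would violate Principle C on *Marcus₃*.
*Dmitri₄*: the pronoun c-commands this R-expression → coindexation would violate Principle C on *Dmitri₄*.
*Rohan₅*: the pronoun c-commands this R-expression → coindexation would violate Principle C on *Rohan₅*.
*Rashid₆*: the pronoun c-commands this R-expression → coindexation would violate Principle C on *Rashid₆*.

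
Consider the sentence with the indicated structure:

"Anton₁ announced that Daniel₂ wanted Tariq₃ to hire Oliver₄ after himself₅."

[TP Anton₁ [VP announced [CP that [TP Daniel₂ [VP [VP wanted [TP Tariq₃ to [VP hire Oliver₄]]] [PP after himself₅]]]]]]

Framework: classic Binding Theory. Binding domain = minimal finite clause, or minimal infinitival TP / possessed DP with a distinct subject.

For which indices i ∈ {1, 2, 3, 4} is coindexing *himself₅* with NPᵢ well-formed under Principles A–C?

*himself* is an anaphor, so Principle A applies: it must be bound in its binding domain.
Binding domain of *himself₅*: the embedded TP, whose subject is Daniel₂.
*Anton₁* c-commands the anaphor but is outside its binding domain → cannot satisfy Principle A.
*Daniel₂* c-commands the anaphor within its binding domain → licit binder.
*Tariq₃* does not c-command the anaphor → cannot bind it.
*Oliver₄* does not c-command the anaphor → cannot bind it.

{2}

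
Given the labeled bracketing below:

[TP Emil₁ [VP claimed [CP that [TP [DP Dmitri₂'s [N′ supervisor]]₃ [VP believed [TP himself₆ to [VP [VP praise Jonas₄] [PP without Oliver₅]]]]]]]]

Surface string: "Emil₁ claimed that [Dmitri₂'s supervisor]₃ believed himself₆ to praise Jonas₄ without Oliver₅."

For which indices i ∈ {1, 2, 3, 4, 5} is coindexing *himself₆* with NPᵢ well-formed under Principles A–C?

*himself* is an anaphor, so Principle A applies: it must be bound in its binding domain.
Binding domain of *himself₆*: the embedded TP, whose subject is [Dmitri₂'s supervisor]₃.
*Emil₁* c-commands the anaphor but is outside its binding domain → cannot satisfy Principle A.
*Dmitri₂* does not c-command the anaphor → cannot bind it.
*[Dmitri₂'s supervisor]₃* c-commands the anaphor within its binding domain → licit binder.
*Jonas₄* does not c-command the anaphor → cannot bind it.
*Oliver₅* does not c-command the anaphor → cannot bind it.

{3}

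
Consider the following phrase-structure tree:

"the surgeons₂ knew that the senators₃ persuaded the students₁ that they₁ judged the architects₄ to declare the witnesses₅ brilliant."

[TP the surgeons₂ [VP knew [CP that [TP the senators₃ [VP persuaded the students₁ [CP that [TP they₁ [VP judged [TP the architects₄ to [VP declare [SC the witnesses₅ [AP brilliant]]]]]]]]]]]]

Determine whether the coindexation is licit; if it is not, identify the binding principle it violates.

The two coindexed NPs are *the students₁* and *they₁*.
*they₁* is a pronoun; nothing c-commands it within its binding domain (the embedded TP.), so Principle B holds trivially.
*the students₁* is an R-expression; *they₁* does not c-command it, and no other NP shares its index, so Principle C is satisfied.
All principles are respected.

grammatical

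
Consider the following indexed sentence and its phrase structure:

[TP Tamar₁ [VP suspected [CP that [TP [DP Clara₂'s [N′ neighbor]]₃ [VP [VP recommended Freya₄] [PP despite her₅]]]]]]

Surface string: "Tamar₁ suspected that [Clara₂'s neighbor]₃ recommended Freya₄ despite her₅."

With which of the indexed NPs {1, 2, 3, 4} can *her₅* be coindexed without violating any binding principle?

{1, 2, 4}

*her* is a pronoun, so Principle B applies: it must be free in its binding domain.
Binding domain of *her₅*: the embedded TP, whose subject is [Clara₂'s neighbor]₃.
*Tamar₁* c-commands the pronoun but from outside its binding domain, and is not c-commanded by it → coindexation permitted.
*Clara₂* and the pronoun do not c-command one another → neither Principle B nor Principle C is at stake; coindexation permitted.
*[Clara₂'s neighbor]₃* c-commands the pronoun within its binding domain → coindexation would violate Principle B.
*Freya₄* and the pronoun do not c-command one another → neither Principle B nor Principle C is at stake; coindexation permitted.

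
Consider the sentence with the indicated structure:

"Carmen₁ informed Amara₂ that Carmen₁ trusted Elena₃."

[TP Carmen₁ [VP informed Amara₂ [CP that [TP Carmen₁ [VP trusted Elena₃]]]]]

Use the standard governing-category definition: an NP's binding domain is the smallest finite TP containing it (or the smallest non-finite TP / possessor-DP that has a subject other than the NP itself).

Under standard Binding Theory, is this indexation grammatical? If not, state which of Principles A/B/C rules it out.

The two coindexed NPs are *Carmen₁* (the higher occurrence) and *Carmen₁* (the lower occurrence).
*Carmen₁* (the lower occurrence) is an R-expression. Principle C requires it to be free everywhere.
*Carmen₁* (the higher occurrence) c-commands it and carries the same index.
The R-expression is bound → Principle C violation.

Principle C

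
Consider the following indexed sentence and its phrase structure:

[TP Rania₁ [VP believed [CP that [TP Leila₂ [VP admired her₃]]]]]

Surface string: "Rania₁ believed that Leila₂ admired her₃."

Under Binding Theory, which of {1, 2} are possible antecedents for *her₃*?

{1}

*her* is a pronoun, so Principle B applies: it must be free in its binding domain.
Binding domain of *her₃*: the embedded TP, whose subject is Leila₂.
*Rania₁* c-commands the pronoun but from outside its binding domain, and is not c-commanded by it → coindexation permitted.
*Leila₂* c-commands the pronoun within its binding domain → coindexation would violate Principle B.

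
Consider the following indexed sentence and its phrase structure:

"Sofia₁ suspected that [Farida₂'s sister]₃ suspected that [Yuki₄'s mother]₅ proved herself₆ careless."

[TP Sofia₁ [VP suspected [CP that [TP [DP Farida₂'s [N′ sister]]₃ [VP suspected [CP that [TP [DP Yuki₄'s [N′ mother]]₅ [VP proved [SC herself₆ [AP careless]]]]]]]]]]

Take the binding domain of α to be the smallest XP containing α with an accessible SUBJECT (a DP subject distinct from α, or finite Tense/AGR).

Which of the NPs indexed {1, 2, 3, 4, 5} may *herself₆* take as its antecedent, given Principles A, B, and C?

*herself* is an anaphor, so Principle A applies: it must be bound in its binding domain.
Binding domain of *herself₆*: the embedded TP, whose subject is [Yuki₄'s mother]₅.
*Sofia₁* c-commands the anaphor but is outside its binding domain → cannot satisfy Principle A.
*Farida₂* does not c-command the anaphor → cannot bind it.
*[Farida₂'s sister]₃* c-commands the anaphor but is outside its binding domain → cannot satisfy Principle A.
*Yuki₄* does not c-command the anaphor → cannot bind it.
*[Yuki₄'s mother]₅* c-commands the anaphor within its binding domain → licit binder.

{5}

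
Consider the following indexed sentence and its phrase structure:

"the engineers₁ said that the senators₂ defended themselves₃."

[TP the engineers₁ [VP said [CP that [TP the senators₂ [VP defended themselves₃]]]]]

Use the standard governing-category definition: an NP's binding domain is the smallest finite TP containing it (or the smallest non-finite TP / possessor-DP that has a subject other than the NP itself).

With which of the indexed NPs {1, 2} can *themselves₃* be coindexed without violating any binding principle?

*themselves* is an anaphor, so Principle A applies: it must be bound in its binding domain.
Binding domain of *themselves₃*: the embedded TP, whose subject is the senators₂.
*the engineers₁* c-commands the anaphor but is outside its binding domain → cannot satisfy Principle A.
*the senators₂* c-commands the anaphor within its binding domain → licit binder.

{2}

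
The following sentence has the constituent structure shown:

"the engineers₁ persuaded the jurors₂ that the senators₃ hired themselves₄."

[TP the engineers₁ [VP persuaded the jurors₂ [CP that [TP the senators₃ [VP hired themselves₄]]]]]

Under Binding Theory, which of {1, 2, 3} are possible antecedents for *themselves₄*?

*themselves* is an anaphor, so Principle A applies: it must be bound in its binding domain.
Binding domain of *themselves₄*: the embedded TP, whose subject is the senators₃.
*the engineers₁* c-commands the anaphor but is outside its binding domain → cannot satisfy Principle A.
*the jurors₂* c-commands the anaphor but is outside its binding domain → cannot satisfy Principle A.
*the senators₃* c-commands the anaphor within its binding domain → licit binder.

{3}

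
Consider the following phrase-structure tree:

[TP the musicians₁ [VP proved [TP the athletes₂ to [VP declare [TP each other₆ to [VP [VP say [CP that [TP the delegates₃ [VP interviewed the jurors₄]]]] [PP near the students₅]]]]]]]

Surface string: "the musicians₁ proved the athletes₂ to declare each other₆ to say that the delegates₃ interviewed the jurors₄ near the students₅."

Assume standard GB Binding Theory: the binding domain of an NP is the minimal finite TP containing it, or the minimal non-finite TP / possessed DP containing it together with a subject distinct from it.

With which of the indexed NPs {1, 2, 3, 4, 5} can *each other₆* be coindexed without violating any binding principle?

*each other* is an anaphor, so Principle A applies: it must be bound in its binding domain.
Binding domain of *each other₆*: the embedded TP, whose subject is the athletes₂.
*the musicians₁* c-commands the anaphor but is outside its binding domain → cannot satisfy Principle A.
*the athletes₂* c-commands the anaphor within its binding domain → licit binder.
*the delegates₃* does not c-command the anaphor → cannot bind it.
*the jurors₄* does not c-command the anaphor → cannot bind it.
*the students₅* does not c-command the anaphor → cannot bind it.

{2}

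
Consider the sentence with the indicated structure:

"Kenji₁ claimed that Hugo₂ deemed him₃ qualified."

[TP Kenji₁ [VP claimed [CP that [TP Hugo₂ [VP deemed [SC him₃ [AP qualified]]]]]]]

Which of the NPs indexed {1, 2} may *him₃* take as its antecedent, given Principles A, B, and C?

{1}

*him* is a pronoun, so Principle B applies: it must be free in its binding domain.
Binding domain of *him₃*: the embedded TP, whose subject is Hugo₂.
*Kenji₁* c-commands the pronoun but from outside its binding domain, and is not c-commanded by it → coindexation permitted.
*Hugo₂* c-commands the pronoun within its binding domain → coindexation would violate Principle B.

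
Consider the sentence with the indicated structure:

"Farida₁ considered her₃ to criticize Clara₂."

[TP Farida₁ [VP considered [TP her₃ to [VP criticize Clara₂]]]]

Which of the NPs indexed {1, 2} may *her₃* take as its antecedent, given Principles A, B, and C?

none

*her* is a pronoun, so Principle B applies: it must be free in its binding domain.
Binding domain of *her₃*: the matrix TP, whose subject is Farida₁.
*Farida₁* c-commands the pronoun within its binding domain → coindexation would violate Principle B.
*Clara₂*: the pronoun c-commands this R-expression → coindexation would violate Principle C on *Clara₂*.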